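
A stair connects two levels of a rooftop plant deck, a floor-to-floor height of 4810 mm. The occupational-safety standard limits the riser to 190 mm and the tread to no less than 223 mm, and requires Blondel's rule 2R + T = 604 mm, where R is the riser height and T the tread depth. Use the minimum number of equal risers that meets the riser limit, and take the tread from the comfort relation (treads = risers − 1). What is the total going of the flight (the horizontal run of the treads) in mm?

4810 / 190 = 25.32, so 26 risers are needed.
Each riser is 4810/26 = 185 mm (≤ 190 mm).
From 2R + T = 604: T = 604 − 370 = 234 mm.
Treads = 26 − 1 = 25; going = 25 × 234 = 5850 mm.

5850 mm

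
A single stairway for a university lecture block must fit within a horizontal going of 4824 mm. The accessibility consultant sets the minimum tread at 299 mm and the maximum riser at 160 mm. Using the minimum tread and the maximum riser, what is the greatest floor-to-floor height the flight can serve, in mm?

Treads that fit: ⌊4824 / 299⌋ = 16.
Risers = treads + 1 = 17.
Maximum height = 17 × 160 = 2720 mm.

2720 mm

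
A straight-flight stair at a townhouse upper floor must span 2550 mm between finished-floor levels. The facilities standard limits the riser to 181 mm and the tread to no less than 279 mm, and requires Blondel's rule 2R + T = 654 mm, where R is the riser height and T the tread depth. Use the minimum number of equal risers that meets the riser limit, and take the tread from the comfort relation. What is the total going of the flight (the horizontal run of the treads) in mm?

4396 mm

⌈2550/181⌉ = 15 risers.
R = 2550 ÷ 15 = 170 mm.
From 2R + T = 654: T = 654 − 340 = 314 mm.
15 risers give 14 treads; going = 14 × 314 = 4396 mm.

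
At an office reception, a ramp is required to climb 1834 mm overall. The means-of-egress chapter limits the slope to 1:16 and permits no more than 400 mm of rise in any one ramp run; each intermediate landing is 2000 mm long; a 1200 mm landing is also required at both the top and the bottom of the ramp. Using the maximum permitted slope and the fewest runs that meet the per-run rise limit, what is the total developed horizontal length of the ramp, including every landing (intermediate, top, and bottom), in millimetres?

39744 mm

1834 / 400 = 4.58, so 5 ramp runs are needed. That means 4 intermediate landings.
Ramp run (horizontal) at 1:16: 1834 × 16 = 29344 mm.
Intermediate landings: 4 × 2000 = 8000 mm.
Top and bottom landings: 2 × 1200 = 2400 mm.
Total = 29344 + 8000 + 2400 = 39744 mm.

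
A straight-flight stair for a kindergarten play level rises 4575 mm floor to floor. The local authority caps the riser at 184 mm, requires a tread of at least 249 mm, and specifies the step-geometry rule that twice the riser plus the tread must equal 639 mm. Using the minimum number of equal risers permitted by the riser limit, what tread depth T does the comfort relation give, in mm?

At most 184 each: 4575/184 = 24.86, giving 25 risers.
Each riser is 4575/25 = 183 mm (≤ 184 mm).
Tread T = 639 − 2 × 183 = 273 mm (≥ 249 mm).

273 mm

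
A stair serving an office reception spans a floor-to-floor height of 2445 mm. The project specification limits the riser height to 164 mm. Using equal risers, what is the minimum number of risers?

2445 / 164 = 14.909 → round up to 15 risers.

15 risers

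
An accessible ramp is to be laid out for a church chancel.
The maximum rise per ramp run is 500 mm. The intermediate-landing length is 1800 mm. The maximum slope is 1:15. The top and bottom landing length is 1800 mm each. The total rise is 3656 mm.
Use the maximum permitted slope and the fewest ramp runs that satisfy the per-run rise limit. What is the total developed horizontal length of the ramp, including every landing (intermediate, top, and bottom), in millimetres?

3656 / 500 = 7.312 → round up to 8 ramp runs. That means 7 intermediate landings.
Horizontal run for 3656 mm of rise at 1:15 is 3656 × 15 = 54840 mm.
Intermediate landings: 7 × 1800 = 12600 mm.
Top and bottom landings: 2 × 1800 = 3600 mm.
Total = 54840 + 12600 + 3600 = 71040 mm.

71040 mm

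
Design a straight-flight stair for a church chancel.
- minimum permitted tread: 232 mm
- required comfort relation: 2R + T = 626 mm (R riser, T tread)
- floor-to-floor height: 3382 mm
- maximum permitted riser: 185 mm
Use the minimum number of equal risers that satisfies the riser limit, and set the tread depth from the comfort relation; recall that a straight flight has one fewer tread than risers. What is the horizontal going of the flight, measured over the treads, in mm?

⌈3382/185⌉ = 19 risers.
R = 3382 ÷ 19 = 178 mm.
From 2R + T = 626: T = 626 − 356 = 270 mm.
19 risers give 18 treads; going = 18 × 270 = 4860 mm.

4860 mm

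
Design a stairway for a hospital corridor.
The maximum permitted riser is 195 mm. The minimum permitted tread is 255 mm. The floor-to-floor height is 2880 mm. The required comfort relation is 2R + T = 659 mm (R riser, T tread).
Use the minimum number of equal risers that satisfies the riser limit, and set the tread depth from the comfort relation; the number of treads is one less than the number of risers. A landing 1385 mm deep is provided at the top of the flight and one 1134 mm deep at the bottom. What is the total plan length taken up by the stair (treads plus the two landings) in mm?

⌈2880/195⌉ = 15 risers.
R = 2880 ÷ 15 = 192 mm.
Tread T = 659 − 2 × 192 = 275 mm (≥ 255 mm).
Treads = 15 − 1 = 14; going = 14 × 275 = 3850 mm.
Add landings: 3850 + 1385 + 1134 = 6369 mm.

6369 mm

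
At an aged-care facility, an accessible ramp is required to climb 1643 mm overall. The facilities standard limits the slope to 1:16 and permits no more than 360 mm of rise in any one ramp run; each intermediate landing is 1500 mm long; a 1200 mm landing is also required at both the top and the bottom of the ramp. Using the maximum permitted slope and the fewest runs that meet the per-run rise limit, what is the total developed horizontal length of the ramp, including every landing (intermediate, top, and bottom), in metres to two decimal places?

34.69 m

1643 / 360 = 4.56, so 5 ramp runs are needed. That means 4 intermediate landings.
Ramp run (horizontal) at 1:16: 1643 × 16 = 26288 mm.
4 intermediate landings contribute 4 × 1500 = 6000 mm.
Top and bottom landings: 2 × 1200 = 2400 mm.
Total = 26288 + 6000 + 2400 = 34688 mm.
= 34.69 m.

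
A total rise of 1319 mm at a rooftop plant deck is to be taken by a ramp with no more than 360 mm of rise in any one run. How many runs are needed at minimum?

At most 360 each: 1319/360 = 3.66, giving 4 ramp runs.

4 runs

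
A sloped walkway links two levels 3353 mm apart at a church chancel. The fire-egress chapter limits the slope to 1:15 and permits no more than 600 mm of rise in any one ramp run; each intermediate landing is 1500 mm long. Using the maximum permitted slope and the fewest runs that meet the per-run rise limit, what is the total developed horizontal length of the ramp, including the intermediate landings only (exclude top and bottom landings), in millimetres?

⌈3353/600⌉ = 6 ramp runs. That means 5 intermediate landings.
Horizontal run for 3353 mm of rise at 1:15 is 3353 × 15 = 50295 mm.
5 intermediate landings contribute 5 × 1500 = 7500 mm.
Developed length = 50295 + 7500 = 57795 mm.

57795 mm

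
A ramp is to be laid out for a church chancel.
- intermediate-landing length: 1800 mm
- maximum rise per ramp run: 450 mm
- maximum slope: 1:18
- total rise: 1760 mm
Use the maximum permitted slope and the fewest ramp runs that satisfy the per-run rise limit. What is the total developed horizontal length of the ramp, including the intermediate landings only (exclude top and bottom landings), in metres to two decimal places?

37.08 m

⌈1760/450⌉ = 4 ramp runs. That means 3 intermediate landings.
Horizontal run for 1760 mm of rise at 1:18 is 1760 × 18 = 31680 mm.
3 intermediate landings contribute 3 × 1800 = 5400 mm.
Total developed length = 31680 + 5400 = 37080 mm.
= 37.08 m.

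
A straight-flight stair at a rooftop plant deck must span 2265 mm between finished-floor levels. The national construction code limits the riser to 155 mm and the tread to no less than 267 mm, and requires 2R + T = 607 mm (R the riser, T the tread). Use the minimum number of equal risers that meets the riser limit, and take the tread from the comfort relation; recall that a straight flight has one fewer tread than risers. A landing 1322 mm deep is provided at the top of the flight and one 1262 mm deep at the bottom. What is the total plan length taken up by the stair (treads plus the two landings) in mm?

6854 mm

2265 / 155 = 14.613 → round up to 15 risers.
Each riser is 2265/15 = 151 mm (≤ 155 mm).
T = 607 − 2·151 = 305 mm, which satisfies the 267 mm minimum.
15 risers give 14 treads; going = 14 × 305 = 4270 mm.
Add landings: 4270 + 1322 + 1262 = 6854 mm.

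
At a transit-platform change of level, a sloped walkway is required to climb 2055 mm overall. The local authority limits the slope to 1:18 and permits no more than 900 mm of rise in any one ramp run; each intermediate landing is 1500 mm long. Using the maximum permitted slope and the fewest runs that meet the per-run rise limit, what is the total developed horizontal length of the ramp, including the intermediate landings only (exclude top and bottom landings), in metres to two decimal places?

2055 / 900 = 2.283 → round up to 3 ramp runs. That means 2 intermediate landings.
Ramp run (horizontal) at 1:18: 2055 × 18 = 36990 mm.
Intermediate landings: 2 × 1500 = 3000 mm.
Developed length = 36990 + 3000 = 39990 mm.
= 39.99 m.

39.99 m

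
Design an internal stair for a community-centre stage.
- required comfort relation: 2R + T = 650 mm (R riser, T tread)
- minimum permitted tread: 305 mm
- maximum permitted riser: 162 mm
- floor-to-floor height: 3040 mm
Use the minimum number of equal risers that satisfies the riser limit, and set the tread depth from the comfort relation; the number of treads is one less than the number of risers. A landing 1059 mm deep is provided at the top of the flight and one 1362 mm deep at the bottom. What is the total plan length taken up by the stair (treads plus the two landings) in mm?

8361 mm

⌈3040/162⌉ = 19 risers.
R = 3040 ÷ 19 = 160 mm.
From 2R + T = 650: T = 650 − 320 = 330 mm.
Going = (19 − 1) × 330 = 5940 mm.
Add landings: 5940 + 1059 + 1362 = 8361 mm.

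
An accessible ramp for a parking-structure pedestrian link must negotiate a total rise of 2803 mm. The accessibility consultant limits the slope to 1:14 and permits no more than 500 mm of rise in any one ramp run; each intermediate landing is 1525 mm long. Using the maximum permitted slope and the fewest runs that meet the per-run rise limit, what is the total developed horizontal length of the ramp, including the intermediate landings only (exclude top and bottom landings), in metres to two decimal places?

46.87 m

2803 / 500 = 5.606 → round up to 6 ramp runs. That means 5 intermediate landings.
Ramp run (horizontal) at 1:14: 2803 × 14 = 39242 mm.
5 intermediate landings contribute 5 × 1525 = 7625 mm.
Developed length = 39242 + 7625 = 46867 mm.
= 46.87 m.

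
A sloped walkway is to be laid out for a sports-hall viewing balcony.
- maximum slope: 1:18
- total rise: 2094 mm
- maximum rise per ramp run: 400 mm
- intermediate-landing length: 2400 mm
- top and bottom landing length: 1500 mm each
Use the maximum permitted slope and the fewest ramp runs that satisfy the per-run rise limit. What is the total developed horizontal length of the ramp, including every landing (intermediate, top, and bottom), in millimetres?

2094 / 400 = 5.235 → round up to 6 ramp runs. That means 5 intermediate landings.
Horizontal run for 2094 mm of rise at 1:18 is 2094 × 18 = 37692 mm.
Intermediate landings: 5 × 2400 = 12000 mm.
Top and bottom landings: 2 × 1500 = 3000 mm.
Total = 37692 + 12000 + 3000 = 52692 mm.

52692 mm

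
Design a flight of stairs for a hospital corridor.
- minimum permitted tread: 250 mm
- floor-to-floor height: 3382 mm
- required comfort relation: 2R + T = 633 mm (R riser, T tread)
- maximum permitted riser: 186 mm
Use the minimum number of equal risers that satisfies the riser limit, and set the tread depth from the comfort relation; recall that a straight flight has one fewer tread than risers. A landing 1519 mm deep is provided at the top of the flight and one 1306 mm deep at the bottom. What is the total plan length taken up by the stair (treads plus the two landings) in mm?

7811 mm

3382 / 186 = 18.18, so 19 risers are needed.
R = 3382 ÷ 19 = 178 mm.
T = 633 − 2·178 = 277 mm, which satisfies the 250 mm minimum.
Treads = 19 − 1 = 18; going = 18 × 277 = 4986 mm.
Enclosure = 4986 + 1519 + 1306 = 7811 mm.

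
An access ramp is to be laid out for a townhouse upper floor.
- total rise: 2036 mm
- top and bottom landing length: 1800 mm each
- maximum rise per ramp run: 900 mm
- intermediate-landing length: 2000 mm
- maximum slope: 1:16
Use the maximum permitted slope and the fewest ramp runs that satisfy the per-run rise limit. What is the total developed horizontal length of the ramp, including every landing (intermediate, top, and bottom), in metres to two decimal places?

⌈2036/900⌉ = 3 ramp runs. That means 2 intermediate landings.
Horizontal run for 2036 mm of rise at 1:16 is 2036 × 16 = 32576 mm.
2 intermediate landings contribute 2 × 2000 = 4000 mm.
Top and bottom landings: 2 × 1800 = 3600 mm.
Total = 32576 + 4000 + 3600 = 40176 mm.
= 40.18 m.

40.18 m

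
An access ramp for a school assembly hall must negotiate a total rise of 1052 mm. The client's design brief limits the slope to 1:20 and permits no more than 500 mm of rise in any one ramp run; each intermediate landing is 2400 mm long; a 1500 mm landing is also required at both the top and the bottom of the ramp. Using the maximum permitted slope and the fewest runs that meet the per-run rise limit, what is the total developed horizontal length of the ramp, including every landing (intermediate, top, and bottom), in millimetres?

28840 mm

1052 / 500 = 2.10, so 3 ramp runs are needed. That means 2 intermediate landings.
Horizontal run for 1052 mm of rise at 1:20 is 1052 × 20 = 21040 mm.
Intermediate landings: 2 × 2400 = 4800 mm.
Top and bottom landings: 2 × 1500 = 3000 mm.
Total = 21040 + 4800 + 3000 = 28840 mm.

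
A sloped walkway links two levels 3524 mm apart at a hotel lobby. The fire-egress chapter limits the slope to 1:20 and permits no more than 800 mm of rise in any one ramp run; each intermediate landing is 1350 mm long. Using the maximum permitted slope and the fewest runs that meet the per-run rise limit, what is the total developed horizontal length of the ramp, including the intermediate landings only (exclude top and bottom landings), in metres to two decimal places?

At most 800 each: 3524/800 = 4.41, giving 5 ramp runs. That means 4 intermediate landings.
Ramp run (horizontal) at 1:20: 3524 × 20 = 70480 mm.
4 intermediate landings contribute 4 × 1350 = 5400 mm.
Developed length = 70480 + 5400 = 75880 mm.
= 75.88 m.

75.88 m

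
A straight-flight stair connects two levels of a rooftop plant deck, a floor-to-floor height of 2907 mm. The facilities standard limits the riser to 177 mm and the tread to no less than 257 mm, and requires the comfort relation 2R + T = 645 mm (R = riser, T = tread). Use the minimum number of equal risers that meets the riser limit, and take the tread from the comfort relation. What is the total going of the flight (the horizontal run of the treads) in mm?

2907 / 177 = 16.424 → round up to 17 risers.
R = 2907 ÷ 17 = 171 mm.
Tread T = 645 − 2 × 171 = 303 mm (≥ 257 mm).
17 risers give 16 treads; going = 16 × 303 = 4848 mm.

4848 mm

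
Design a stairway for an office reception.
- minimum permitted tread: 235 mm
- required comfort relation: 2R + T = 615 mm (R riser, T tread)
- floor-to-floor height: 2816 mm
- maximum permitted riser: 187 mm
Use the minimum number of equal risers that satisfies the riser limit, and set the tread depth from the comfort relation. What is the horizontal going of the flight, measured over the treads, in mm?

3945 mm

2816 / 187 = 15.059 → round up to 16 risers.
Riser R = 2816 / 16 = 176 mm, within the 187 mm limit.
T = 615 − 2·176 = 263 mm, which satisfies the 235 mm minimum.
Treads = 16 − 1 = 15; going = 15 × 263 = 3945 mm.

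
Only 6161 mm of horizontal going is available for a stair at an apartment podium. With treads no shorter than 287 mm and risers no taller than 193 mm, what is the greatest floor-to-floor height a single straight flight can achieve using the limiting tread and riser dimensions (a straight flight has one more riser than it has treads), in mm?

6161 / 287 = 21.47, so 21 treads fit.
Risers = treads + 1 = 22.
Maximum height = 22 × 193 = 4246 mm.

4246 mm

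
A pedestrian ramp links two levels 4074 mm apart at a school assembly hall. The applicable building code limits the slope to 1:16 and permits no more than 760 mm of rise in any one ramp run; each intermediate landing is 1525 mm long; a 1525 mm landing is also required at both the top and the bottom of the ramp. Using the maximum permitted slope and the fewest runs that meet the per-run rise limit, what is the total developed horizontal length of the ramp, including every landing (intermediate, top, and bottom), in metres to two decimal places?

⌈4074/760⌉ = 6 ramp runs. That means 5 intermediate landings.
Ramp run (horizontal) at 1:16: 4074 × 16 = 65184 mm.
Intermediate landings: 5 × 1525 = 7625 mm.
Top and bottom landings: 2 × 1525 = 3050 mm.
Total = 65184 + 7625 + 3050 = 75859 mm.
= 75.86 m.

75.86 m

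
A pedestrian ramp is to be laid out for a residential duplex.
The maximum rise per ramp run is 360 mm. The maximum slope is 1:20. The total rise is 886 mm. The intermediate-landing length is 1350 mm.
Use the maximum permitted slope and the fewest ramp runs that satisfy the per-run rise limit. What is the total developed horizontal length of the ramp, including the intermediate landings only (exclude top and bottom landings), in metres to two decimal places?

20.42 m

886 / 360 = 2.461 → round up to 3 ramp runs. That means 2 intermediate landings.
Ramp run (horizontal) at 1:20: 886 × 20 = 17720 mm.
2 intermediate landings contribute 2 × 1350 = 2700 mm.
Developed length = 17720 + 2700 = 20420 mm.
= 20.42 m.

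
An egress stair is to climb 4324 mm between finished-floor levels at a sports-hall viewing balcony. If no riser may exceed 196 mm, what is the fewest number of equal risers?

23 risers

4324 / 196 = 22.061 → round up to 23 risers.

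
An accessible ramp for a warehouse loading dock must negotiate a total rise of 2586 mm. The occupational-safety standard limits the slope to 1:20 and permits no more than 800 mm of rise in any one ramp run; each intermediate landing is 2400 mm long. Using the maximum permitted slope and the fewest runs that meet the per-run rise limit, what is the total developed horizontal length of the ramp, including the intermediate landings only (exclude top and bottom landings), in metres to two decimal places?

At most 800 each: 2586/800 = 3.23, giving 4 ramp runs. That means 3 intermediate landings.
Horizontal run for 2586 mm of rise at 1:20 is 2586 × 20 = 51720 mm.
Intermediate landings: 3 × 2400 = 7200 mm.
Total developed length = 51720 + 7200 = 58920 mm.
= 58.92 m.

58.92 m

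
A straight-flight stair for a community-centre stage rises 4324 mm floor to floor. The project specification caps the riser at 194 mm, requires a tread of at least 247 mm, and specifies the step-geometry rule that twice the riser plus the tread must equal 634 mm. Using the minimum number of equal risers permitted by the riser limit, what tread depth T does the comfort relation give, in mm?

258 mm

4324 / 194 = 22.289 → round up to 23 risers.
Each riser is 4324/23 = 188 mm (≤ 194 mm).
Tread T = 634 − 2 × 188 = 258 mm (≥ 247 mm).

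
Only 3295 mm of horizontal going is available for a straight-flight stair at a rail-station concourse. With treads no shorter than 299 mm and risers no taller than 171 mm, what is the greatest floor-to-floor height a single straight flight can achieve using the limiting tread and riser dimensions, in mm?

Treads that fit: ⌊3295 / 299⌋ = 11.
Risers = treads + 1 = 12.
Maximum height = 12 × 171 = 2052 mm.

2052 mm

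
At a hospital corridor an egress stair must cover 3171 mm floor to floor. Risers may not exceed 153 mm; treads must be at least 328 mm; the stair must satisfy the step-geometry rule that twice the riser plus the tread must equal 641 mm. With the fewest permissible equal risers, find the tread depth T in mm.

3171 / 153 = 20.725 → round up to 21 risers.
Riser R = 3171 / 21 = 151 mm, within the 153 mm limit.
Tread T = 641 − 2 × 151 = 339 mm (≥ 328 mm).

339 mm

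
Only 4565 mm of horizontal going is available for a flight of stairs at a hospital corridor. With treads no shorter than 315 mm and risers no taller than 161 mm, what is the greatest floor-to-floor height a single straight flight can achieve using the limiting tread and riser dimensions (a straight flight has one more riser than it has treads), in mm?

4565 / 315 = 14.49, so 14 treads fit.
Risers = treads + 1 = 15.
Maximum height = 15 × 161 = 2415 mm.

2415 mm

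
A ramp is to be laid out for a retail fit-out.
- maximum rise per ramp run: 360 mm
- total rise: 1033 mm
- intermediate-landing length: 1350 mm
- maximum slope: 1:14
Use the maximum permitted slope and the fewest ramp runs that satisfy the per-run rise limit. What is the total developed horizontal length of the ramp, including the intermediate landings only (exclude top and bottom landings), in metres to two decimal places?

17.16 m

At most 360 each: 1033/360 = 2.87, giving 3 ramp runs. That means 2 intermediate landings.
Horizontal run for 1033 mm of rise at 1:14 is 1033 × 14 = 14462 mm.
Intermediate landings: 2 × 1350 = 2700 mm.
Total developed length = 14462 + 2700 = 17162 mm.
= 17.16 m.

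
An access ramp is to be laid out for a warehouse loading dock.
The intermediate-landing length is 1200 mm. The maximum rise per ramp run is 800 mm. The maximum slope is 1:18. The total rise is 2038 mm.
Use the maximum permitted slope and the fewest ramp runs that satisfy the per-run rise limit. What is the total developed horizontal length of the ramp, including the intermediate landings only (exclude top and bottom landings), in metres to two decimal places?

39.08 m

⌈2038/800⌉ = 3 ramp runs. That means 2 intermediate landings.
Horizontal run for 2038 mm of rise at 1:18 is 2038 × 18 = 36684 mm.
2 intermediate landings contribute 2 × 1200 = 2400 mm.
Developed length = 36684 + 2400 = 39084 mm.
= 39.08 m.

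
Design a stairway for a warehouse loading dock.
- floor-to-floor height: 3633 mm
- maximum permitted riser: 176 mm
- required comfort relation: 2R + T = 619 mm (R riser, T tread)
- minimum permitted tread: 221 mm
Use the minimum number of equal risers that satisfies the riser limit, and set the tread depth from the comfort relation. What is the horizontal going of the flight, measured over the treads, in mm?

⌈3633/176⌉ = 21 risers.
Riser R = 3633 / 21 = 173 mm, within the 176 mm limit.
Tread T = 619 − 2 × 173 = 273 mm (≥ 221 mm).
Treads = 21 − 1 = 20; going = 20 × 273 = 5460 mm.

5460 mm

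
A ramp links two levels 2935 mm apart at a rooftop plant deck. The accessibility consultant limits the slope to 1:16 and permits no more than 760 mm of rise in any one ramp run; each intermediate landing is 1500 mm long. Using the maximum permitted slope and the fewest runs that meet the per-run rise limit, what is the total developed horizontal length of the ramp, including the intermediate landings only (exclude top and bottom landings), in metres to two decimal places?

51.46 m

2935 / 760 = 3.86, so 4 ramp runs are needed. That means 3 intermediate landings.
Horizontal run for 2935 mm of rise at 1:16 is 2935 × 16 = 46960 mm.
3 intermediate landings contribute 3 × 1500 = 4500 mm.
Total developed length = 46960 + 4500 = 51460 mm.
= 51.46 m.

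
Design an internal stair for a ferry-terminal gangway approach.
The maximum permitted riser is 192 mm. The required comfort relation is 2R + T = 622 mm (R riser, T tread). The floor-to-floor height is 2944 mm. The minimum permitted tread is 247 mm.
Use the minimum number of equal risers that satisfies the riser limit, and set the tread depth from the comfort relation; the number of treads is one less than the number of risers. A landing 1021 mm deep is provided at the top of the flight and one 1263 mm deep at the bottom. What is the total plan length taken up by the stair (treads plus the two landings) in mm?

At most 192 each: 2944/192 = 15.33, giving 16 risers.
R = 2944 ÷ 16 = 184 mm.
Tread T = 622 − 2 × 184 = 254 mm (≥ 247 mm).
16 risers give 15 treads; going = 15 × 254 = 3810 mm.
Add landings: 3810 + 1021 + 1263 = 6094 mm.

6094 mm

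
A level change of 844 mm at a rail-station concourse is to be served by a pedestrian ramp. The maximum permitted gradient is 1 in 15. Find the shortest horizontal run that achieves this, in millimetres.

Run = rise × 15 = 844 × 15 = 12660 mm.

12660 mm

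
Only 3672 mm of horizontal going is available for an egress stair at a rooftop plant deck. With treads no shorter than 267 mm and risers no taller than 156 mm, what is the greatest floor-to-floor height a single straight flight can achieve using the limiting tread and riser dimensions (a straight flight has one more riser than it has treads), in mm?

2184 mm

Treads that fit: ⌊3672 / 267⌋ = 13.
Risers = treads + 1 = 14.
Maximum height = 14 × 156 = 2184 mm.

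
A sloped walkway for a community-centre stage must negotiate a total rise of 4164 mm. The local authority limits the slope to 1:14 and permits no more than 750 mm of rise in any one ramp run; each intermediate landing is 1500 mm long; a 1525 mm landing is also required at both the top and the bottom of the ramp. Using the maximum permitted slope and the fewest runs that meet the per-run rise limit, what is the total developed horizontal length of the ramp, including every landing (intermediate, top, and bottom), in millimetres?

68846 mm

4164 / 750 = 5.552 → round up to 6 ramp runs. That means 5 intermediate landings.
Horizontal run for 4164 mm of rise at 1:14 is 4164 × 14 = 58296 mm.
5 intermediate landings contribute 5 × 1500 = 7500 mm.
Top and bottom landings: 2 × 1525 = 3050 mm.
Total = 58296 + 7500 + 3050 = 68846 mm.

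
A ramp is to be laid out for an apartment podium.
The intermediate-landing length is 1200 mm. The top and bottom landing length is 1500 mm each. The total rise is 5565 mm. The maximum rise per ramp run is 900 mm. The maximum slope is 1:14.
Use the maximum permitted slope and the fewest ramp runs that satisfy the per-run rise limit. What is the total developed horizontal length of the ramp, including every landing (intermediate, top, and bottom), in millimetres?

5565 / 900 = 6.18, so 7 ramp runs are needed. That means 6 intermediate landings.
Ramp run (horizontal) at 1:14: 5565 × 14 = 77910 mm.
Intermediate landings: 6 × 1200 = 7200 mm.
Top and bottom landings: 2 × 1500 = 3000 mm.
Total = 77910 + 7200 + 3000 = 88110 mm.

88110 mm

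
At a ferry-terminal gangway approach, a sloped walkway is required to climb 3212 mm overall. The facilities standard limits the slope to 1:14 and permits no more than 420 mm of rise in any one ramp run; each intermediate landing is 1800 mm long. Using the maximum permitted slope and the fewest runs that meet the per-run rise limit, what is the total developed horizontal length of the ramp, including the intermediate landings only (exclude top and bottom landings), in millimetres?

57568 mm

3212 / 420 = 7.65, so 8 ramp runs are needed. That means 7 intermediate landings.
Ramp run (horizontal) at 1:14: 3212 × 14 = 44968 mm.
7 intermediate landings contribute 7 × 1800 = 12600 mm.
Developed length = 44968 + 12600 = 57568 mm.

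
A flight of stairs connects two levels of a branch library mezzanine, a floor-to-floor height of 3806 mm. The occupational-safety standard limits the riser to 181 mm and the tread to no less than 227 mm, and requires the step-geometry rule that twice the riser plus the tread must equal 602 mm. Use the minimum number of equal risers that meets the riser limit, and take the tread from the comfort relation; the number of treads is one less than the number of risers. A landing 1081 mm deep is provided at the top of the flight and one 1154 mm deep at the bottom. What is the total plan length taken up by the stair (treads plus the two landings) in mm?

7611 mm

3806 / 181 = 21.03, so 22 risers are needed.
Each riser is 3806/22 = 173 mm (≤ 181 mm).
T = 602 − 2·173 = 256 mm, which satisfies the 227 mm minimum.
22 risers give 21 treads; going = 21 × 256 = 5376 mm.
Add landings: 5376 + 1081 + 1154 = 7611 mm.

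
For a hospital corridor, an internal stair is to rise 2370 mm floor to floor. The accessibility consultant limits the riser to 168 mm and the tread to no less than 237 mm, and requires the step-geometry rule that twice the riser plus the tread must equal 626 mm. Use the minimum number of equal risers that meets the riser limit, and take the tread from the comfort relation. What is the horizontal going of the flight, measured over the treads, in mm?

At most 168 each: 2370/168 = 14.11, giving 15 risers.
Each riser is 2370/15 = 158 mm (≤ 168 mm).
Tread T = 626 − 2 × 158 = 310 mm (≥ 237 mm).
Treads = 15 − 1 = 14; going = 14 × 310 = 4340 mm.

4340 mm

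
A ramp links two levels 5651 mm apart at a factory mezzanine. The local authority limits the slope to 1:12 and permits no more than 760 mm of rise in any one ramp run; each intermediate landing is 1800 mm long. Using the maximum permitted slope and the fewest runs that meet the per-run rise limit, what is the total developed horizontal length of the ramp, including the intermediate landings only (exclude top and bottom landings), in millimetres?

⌈5651/760⌉ = 8 ramp runs. That means 7 intermediate landings.
Horizontal run for 5651 mm of rise at 1:12 is 5651 × 12 = 67812 mm.
Intermediate landings: 7 × 1800 = 12600 mm.
Total developed length = 67812 + 12600 = 80412 mm.

80412 mm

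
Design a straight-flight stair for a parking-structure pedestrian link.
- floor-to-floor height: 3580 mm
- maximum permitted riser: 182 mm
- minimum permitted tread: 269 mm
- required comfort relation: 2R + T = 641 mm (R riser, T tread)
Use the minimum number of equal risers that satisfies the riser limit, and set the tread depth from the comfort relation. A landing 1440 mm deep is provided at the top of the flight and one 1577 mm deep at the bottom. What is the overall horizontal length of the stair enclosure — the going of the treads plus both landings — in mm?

At most 182 each: 3580/182 = 19.67, giving 20 risers.
Riser R = 3580 / 20 = 179 mm, within the 182 mm limit.
From 2R + T = 641: T = 641 − 358 = 283 mm.
20 risers give 19 treads; going = 19 × 283 = 5377 mm.
Enclosure = 5377 + 1440 + 1577 = 8394 mm.

8394 mm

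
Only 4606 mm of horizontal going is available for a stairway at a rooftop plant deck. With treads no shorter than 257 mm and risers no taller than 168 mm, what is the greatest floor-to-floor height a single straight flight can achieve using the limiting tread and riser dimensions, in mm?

Treads that fit: ⌊4606 / 257⌋ = 17.
Risers = treads + 1 = 18.
Maximum height = 18 × 168 = 3024 mm.

3024 mm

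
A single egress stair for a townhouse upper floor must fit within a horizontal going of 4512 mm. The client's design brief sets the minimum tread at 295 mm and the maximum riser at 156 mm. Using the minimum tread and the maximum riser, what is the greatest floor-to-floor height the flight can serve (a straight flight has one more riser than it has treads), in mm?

2496 mm

Treads that fit: ⌊4512 / 295⌋ = 15.
Risers = treads + 1 = 16.
Maximum height = 16 × 156 = 2496 mm.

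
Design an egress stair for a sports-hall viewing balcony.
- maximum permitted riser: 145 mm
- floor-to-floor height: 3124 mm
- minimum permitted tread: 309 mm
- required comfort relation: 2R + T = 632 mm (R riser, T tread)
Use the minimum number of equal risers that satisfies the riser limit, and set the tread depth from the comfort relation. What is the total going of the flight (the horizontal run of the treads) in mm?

7308 mm

⌈3124/145⌉ = 22 risers.
Riser R = 3124 / 22 = 142 mm, within the 145 mm limit.
From 2R + T = 632: T = 632 − 284 = 348 mm.
Treads = 22 − 1 = 21; going = 21 × 348 = 7308 mm.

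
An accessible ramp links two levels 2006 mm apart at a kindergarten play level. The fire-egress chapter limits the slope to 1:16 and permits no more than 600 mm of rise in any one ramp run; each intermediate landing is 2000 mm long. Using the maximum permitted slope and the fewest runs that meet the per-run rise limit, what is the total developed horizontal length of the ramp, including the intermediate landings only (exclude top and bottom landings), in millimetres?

2006 / 600 = 3.34, so 4 ramp runs are needed. That means 3 intermediate landings.
Horizontal run for 2006 mm of rise at 1:16 is 2006 × 16 = 32096 mm.
3 intermediate landings contribute 3 × 2000 = 6000 mm.
Developed length = 32096 + 6000 = 38096 mm.

38096 mm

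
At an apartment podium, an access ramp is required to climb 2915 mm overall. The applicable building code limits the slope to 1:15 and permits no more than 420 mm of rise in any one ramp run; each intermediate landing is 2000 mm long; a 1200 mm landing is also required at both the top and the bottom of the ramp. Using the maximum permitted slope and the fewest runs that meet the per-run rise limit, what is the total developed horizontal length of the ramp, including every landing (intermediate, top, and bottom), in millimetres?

58125 mm

At most 420 each: 2915/420 = 6.94, giving 7 ramp runs. That means 6 intermediate landings.
Ramp run (horizontal) at 1:15: 2915 × 15 = 43725 mm.
6 intermediate landings contribute 6 × 2000 = 12000 mm.
Top and bottom landings: 2 × 1200 = 2400 mm.
Total = 43725 + 12000 + 2400 = 58125 mm.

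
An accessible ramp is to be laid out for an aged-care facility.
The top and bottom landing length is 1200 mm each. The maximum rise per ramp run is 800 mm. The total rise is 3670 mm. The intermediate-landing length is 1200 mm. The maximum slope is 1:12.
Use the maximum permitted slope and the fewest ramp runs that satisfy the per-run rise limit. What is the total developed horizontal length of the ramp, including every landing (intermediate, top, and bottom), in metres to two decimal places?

3670 / 800 = 4.59, so 5 ramp runs are needed. That means 4 intermediate landings.
Horizontal run for 3670 mm of rise at 1:12 is 3670 × 12 = 44040 mm.
Intermediate landings: 4 × 1200 = 4800 mm.
Top and bottom landings: 2 × 1200 = 2400 mm.
Total = 44040 + 4800 + 2400 = 51240 mm.
= 51.24 m.

51.24 m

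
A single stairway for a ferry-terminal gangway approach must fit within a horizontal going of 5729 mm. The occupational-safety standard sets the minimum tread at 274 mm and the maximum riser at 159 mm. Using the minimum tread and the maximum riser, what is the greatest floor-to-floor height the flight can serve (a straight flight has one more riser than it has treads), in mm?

3339 mm

5729 / 274 = 20.91, so 20 treads fit.
Risers = treads + 1 = 21.
Maximum height = 21 × 159 = 3339 mm.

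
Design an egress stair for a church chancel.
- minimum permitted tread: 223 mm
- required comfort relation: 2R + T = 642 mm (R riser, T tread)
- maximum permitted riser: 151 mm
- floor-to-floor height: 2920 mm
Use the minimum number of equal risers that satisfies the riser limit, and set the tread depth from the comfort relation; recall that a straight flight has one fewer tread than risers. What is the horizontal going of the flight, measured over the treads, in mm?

At most 151 each: 2920/151 = 19.34, giving 20 risers.
Riser R = 2920 / 20 = 146 mm, within the 151 mm limit.
T = 642 − 2·146 = 350 mm, which satisfies the 223 mm minimum.
Going = (20 − 1) × 350 = 6650 mm.

6650 mm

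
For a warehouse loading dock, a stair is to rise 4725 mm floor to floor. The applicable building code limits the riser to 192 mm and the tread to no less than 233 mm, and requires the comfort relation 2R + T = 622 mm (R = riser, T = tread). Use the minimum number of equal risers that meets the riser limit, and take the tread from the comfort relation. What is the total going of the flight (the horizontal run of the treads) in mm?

5856 mm

4725 / 192 = 24.61, so 25 risers are needed.
Riser R = 4725 / 25 = 189 mm, within the 192 mm limit.
From 2R + T = 622: T = 622 − 378 = 244 mm.
Treads = 25 − 1 = 24; going = 24 × 244 = 5856 mm.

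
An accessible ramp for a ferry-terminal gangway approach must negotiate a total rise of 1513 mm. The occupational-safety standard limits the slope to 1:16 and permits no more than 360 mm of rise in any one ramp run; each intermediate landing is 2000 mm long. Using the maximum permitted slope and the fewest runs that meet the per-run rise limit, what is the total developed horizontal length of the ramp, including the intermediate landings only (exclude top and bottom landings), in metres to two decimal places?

1513 / 360 = 4.203 → round up to 5 ramp runs. That means 4 intermediate landings.
Horizontal run for 1513 mm of rise at 1:16 is 1513 × 16 = 24208 mm.
Intermediate landings: 4 × 2000 = 8000 mm.
Total developed length = 24208 + 8000 = 32208 mm.
= 32.21 m.

32.21 m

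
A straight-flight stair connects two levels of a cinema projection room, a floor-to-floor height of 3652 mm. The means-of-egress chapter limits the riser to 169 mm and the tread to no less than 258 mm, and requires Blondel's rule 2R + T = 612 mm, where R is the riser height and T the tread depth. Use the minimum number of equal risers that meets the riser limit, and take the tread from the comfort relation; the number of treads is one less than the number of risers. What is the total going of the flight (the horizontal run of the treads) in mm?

5880 mm

3652 / 169 = 21.61, so 22 risers are needed.
Riser R = 3652 / 22 = 166 mm, within the 169 mm limit.
From 2R + T = 612: T = 612 − 332 = 280 mm.
22 risers give 21 treads; going = 21 × 280 = 5880 mm.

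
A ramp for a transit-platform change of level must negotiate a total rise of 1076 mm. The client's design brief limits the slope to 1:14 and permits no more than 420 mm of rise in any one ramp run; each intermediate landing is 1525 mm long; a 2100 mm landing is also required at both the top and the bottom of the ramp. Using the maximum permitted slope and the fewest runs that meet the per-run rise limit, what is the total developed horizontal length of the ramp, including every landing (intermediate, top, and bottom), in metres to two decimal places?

22.31 m

1076 / 420 = 2.562 → round up to 3 ramp runs. That means 2 intermediate landings.
Horizontal run for 1076 mm of rise at 1:14 is 1076 × 14 = 15064 mm.
Intermediate landings: 2 × 1525 = 3050 mm.
Top and bottom landings: 2 × 2100 = 4200 mm.
Total = 15064 + 3050 + 4200 = 22314 mm.
= 22.31 m.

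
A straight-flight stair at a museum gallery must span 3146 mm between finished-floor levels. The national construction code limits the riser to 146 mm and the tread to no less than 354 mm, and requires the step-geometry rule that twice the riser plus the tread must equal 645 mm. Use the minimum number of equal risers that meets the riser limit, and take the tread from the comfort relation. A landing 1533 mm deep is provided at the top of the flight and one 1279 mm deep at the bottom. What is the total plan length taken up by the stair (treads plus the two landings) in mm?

⌈3146/146⌉ = 22 risers.
Riser R = 3146 / 22 = 143 mm, within the 146 mm limit.
Tread T = 645 − 2 × 143 = 359 mm (≥ 354 mm).
22 risers give 21 treads; going = 21 × 359 = 7539 mm.
Add landings: 7539 + 1533 + 1279 = 10351 mm.

10351 mm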